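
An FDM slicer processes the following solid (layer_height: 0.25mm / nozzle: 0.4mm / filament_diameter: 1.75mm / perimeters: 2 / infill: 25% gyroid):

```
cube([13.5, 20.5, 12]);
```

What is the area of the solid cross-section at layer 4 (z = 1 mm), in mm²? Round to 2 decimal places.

At z = 1 mm: the 13.5×20.5 cube contributes its full rectangle (area 276.75 mm²). Overall, the cross-section is a single solid region. Net area = 276.75 mm².

276.75 mm²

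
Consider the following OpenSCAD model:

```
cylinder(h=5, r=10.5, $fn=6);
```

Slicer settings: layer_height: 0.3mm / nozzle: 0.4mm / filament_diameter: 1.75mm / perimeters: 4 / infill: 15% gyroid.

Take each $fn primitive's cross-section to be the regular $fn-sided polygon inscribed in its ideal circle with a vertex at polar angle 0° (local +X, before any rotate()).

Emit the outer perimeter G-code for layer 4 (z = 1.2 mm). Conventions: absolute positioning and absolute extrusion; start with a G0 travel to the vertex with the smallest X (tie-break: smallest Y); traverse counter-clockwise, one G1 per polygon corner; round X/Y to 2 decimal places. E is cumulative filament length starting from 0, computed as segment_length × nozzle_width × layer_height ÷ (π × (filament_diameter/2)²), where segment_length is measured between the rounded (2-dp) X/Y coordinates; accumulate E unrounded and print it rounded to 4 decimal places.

G0 X-10.50 Y0.00 Z1.20
G1 X-5.25 Y-9.09 E0.5237
G1 X5.25 Y-9.09 E1.0476
G1 X10.50 Y0.00 E1.5713
G1 X5.25 Y9.09 E2.0950
G1 X-5.25 Y9.09 E2.6188
G1 X-10.50 Y0.00 E3.1425

At z = 1.2 mm: the r=10.5 cylinder contributes a regular 6-gon of circumradius 10.5. The outline is a single polygon with 6 vertices. Extrusion per mm of travel: 0.4 × 0.3 / (π × 0.875²) = 0.049890. Accumulating E over each segment gives final E = 3.1425.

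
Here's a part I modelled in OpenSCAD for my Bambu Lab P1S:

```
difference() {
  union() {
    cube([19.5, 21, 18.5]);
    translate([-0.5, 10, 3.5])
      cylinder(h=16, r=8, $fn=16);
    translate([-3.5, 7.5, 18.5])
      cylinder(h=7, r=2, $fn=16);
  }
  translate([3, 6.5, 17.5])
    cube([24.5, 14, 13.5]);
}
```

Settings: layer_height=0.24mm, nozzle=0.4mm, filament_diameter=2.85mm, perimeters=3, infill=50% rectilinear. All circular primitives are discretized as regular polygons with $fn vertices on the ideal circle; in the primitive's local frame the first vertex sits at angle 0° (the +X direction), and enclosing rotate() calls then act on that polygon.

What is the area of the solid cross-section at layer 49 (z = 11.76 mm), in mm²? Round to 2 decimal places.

At z = 11.76 mm: the cube (footprint 19.5×21) is included at this height (area 409.50 mm²); the r=8 cylinder at (-0.5, 10) contributes a regular 16-gon of circumradius 8 (area = (16/2)·8.000²·sin(360°/16) = 195.93 mm²); the cylinder at (-3.5, 7.5) is absent (z outside [18.5, 25.5]); Taking the union: the regions partially overlap — summed areas 605.43 mm² minus the doubly-counted overlap 90.02 mm² gives 515.42 mm² — area = 515.42 mm²; the cube at (3, 6.5) is not intersected at this z (z outside [17.5, 31]); After the difference (first − rest): none of the subtracted shapes is present at this height, so that combined region is unchanged — area = 515.42 mm². Overall, the cross-section is a single solid region. Net area = 515.42 mm².

515.42 mm²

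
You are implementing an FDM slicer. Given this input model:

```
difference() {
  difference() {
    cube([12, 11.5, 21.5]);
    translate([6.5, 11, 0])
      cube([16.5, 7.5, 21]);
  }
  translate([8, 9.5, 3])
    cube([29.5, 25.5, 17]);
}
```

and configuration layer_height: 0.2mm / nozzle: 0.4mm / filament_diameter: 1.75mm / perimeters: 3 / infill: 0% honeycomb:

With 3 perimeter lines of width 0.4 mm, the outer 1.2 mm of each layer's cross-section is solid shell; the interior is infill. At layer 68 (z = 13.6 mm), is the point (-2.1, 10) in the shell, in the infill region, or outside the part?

At z = 13.6 mm: the 12×11.5 cube contributes its full rectangle; the cube at (6.5, 11) is present — its section is the full 16.5×7.5 rectangle; Taking the first minus the rest: starting from the 12×11.5 cube, the 16.5×7.5 cube at (6.5, 11) partially overlaps it — only the 2.75 mm² overlap (of its 123.75 mm²) is removed, clipping the outline — 1 connected region; the cube at (8, 9.5) (footprint 29.5×25.5) is included at this height; After the difference (first − rest): starting from that combined region, the 29.5×25.5 cube at (8, 9.5) partially overlaps it — only the 6.00 mm² overlap (of its 752.25 mm²) is removed, clipping the outline — 1 connected region. Overall, the cross-section is a single solid region. The nearest boundary edge runs (0.00, 0.00)→(0.00, 11.50); distance from the point to it = 2.10 mm. The point is not inside any of the regions above, so it lies outside the cross-section (2.10 mm from the nearest boundary).

outside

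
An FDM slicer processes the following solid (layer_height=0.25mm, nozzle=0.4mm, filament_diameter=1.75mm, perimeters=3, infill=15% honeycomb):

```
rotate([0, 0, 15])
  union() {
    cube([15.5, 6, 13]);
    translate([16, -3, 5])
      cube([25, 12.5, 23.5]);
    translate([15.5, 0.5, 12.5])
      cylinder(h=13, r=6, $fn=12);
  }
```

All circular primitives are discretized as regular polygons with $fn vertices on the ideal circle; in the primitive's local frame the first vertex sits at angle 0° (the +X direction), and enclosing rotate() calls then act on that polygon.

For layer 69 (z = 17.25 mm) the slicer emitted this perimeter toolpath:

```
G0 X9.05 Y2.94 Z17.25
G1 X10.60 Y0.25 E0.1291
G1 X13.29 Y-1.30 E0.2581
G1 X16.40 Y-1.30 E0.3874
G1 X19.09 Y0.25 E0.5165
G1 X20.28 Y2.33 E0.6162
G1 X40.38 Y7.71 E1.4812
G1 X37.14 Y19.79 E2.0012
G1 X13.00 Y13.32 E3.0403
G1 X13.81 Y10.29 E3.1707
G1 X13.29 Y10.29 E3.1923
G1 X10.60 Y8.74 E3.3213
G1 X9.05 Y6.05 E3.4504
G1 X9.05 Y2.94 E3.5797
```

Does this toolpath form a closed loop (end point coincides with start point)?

Start point (G0): (9.05, 2.94). End point (last G1): the path returns to the start — closed.

yes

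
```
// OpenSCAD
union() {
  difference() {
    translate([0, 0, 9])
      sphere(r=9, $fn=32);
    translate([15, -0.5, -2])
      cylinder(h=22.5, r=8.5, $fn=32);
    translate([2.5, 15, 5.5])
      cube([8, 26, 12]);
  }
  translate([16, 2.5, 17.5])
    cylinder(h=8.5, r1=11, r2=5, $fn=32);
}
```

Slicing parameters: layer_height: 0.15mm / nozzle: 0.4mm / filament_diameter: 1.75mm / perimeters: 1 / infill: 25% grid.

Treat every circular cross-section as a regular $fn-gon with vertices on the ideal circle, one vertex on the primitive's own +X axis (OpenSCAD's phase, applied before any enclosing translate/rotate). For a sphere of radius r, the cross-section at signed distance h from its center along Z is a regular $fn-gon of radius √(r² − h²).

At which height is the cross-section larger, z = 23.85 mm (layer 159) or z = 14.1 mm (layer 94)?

layer 94 (z = 14.1 mm)

Layer 159 (z = 23.85): the sphere is not intersected at this z (|z−center|=14.850 > r=9); the cylinder at (15, -0.5) does not reach this height (z outside [-2, 20.5]); the cube at (2.5, 15) is not intersected at this z (z outside [5.5, 17.5]); After the difference (first − rest): the first operand is absent here, so nothing remains; the cone at (16, 2.5) (r1=11→r2=5) has section circumradius 6.518 here — a regular 32-gon (area = (32/2)·6.518²·sin(360°/32) = 132.60 mm²); Combining (union): only the cone at (16, 2.5) is present, so the union is just that shape — area = 132.60 mm². So its area = 132.60 mm². Layer 94 (z = 14.1): the sphere: section is a regular 32-gon, circumradius = √(r²−h²) = √(9²−5.1²) = 7.416 (area = (32/2)·7.416²·sin(360°/32) = 171.65 mm²); the r=8.5 cylinder at (15, -0.5) gives a regular 32-gon of circumradius 8.5 (constant along its height) (area = (32/2)·8.500²·sin(360°/32) = 225.52 mm²); the cube at (2.5, 15) is present — its section is the full 8×26 rectangle (area 208.00 mm²); Taking the first minus the rest: starting from the r=9 sphere (171.65 mm²), the r=8.5 cylinder at (15, -0.5) partially overlaps it — only the 2.94 mm² overlap (of its 225.52 mm²) is removed, clipping the outline; the 8×26 cube at (2.5, 15) misses the remaining region (no effect) — area = 168.71 mm²; the cone at (16, 2.5) does not reach this height (z outside [17.5, 26]); Merging all regions: only the result so far is present, so the union is just that shape — area = 168.71 mm². So its area = 168.71 mm². Layer 94 is larger (168.71 vs 132.60 mm²).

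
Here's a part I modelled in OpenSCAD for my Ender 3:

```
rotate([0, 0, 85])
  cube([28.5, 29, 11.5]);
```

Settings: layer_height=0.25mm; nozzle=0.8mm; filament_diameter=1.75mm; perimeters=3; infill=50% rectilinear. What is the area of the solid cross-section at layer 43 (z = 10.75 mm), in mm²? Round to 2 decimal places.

826.50 mm²

At z = 10.75 mm: the cube is present — its section is the full 28.5×29 rectangle (area 826.50 mm²); (whole slice rotated 85° about Z — lengths, areas and connectivity unchanged). Overall, the cross-section is a single solid region. Net area = 826.50 mm².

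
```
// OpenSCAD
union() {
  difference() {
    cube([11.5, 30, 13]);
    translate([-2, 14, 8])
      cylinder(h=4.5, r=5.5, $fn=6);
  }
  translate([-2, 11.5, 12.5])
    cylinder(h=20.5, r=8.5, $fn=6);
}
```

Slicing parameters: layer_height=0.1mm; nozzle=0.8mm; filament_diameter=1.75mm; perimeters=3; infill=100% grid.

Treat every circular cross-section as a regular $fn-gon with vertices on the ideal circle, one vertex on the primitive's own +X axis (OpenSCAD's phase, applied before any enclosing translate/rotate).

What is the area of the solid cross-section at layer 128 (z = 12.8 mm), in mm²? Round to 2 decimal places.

At z = 12.8 mm: the 11.5×30 cube contributes its full rectangle (area 345.00 mm²); the cylinder at (-2, 14) does not reach this height (z outside [8, 12.5]); After the difference (first − rest): none of the subtracted shapes is present at this height, so the 11.5×30 cube is unchanged — area = 345.00 mm²; the r=8.5 cylinder at (-2, 11.5) contributes a regular 6-gon of circumradius 8.5 (area = (6/2)·8.500²·sin(360°/6) = 187.71 mm²); Merging all regions: the regions partially overlap — summed areas 532.71 mm² minus the doubly-counted overlap 64.41 mm² gives 468.30 mm² — area = 468.30 mm². Overall, the cross-section is a single solid region. Net area = 468.30 mm².

468.30 mm²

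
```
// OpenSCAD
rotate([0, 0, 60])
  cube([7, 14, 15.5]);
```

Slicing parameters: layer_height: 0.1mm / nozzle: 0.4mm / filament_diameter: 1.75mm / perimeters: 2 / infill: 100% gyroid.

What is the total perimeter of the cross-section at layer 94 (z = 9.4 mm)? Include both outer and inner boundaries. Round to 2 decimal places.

At z = 9.4 mm: the cube is present — its section is the full 7×14 rectangle (perimeter 42.00 mm); (rotated 60° about Z; rotation is an isometry so areas/perimeters/island counts are preserved). Overall, the cross-section is a single solid region. Total boundary length (outer) = 42.00 mm.

42.00 mm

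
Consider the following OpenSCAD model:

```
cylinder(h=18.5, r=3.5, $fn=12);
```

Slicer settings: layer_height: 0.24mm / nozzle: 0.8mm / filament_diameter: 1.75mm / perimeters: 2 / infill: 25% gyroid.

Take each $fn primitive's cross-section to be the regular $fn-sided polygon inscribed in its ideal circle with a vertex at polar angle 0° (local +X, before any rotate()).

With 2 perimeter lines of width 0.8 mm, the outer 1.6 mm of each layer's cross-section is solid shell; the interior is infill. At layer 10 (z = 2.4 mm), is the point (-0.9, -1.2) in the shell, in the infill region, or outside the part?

At z = 2.4 mm: the cylinder: section is a regular 12-gon, circumradius r=3.5. Overall, the cross-section is a single solid region. The nearest boundary edge runs (-3.03, -1.75)→(-1.75, -3.03); distance from the point to it = 1.90 mm. The point is inside the cross-section and 1.90 mm from the nearest boundary — more than the 1.6 mm shell width (2 × 0.8), so it's in the infill interior.

infill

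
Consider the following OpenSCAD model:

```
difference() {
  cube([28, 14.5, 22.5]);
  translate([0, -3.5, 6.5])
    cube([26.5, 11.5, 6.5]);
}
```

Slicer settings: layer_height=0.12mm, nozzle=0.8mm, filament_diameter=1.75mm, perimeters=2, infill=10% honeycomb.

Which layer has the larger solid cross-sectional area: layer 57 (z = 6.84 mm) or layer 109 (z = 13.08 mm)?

layer 109 (z = 13.08 mm)

Layer 57 (z = 6.84): the cube (footprint 28×14.5) is included at this height (area 406.00 mm²); the cube at (0, -3.5) (footprint 26.5×11.5) is included at this height (area 304.75 mm²); After the difference (first − rest): starting from the 28×14.5 cube (406.00 mm²), the 26.5×11.5 cube at (0, -3.5) partially overlaps it — only the 212.00 mm² overlap (of its 304.75 mm²) is removed, clipping the outline — area = 194.00 mm². So its area = 194.00 mm². Layer 109 (z = 13.08): the cube is present — its section is the full 28×14.5 rectangle (area 406.00 mm²); the cube at (0, -3.5) is absent (z outside [6.5, 13]); After the difference (first − rest): none of the subtracted shapes is present at this height, so the 28×14.5 cube is unchanged — area = 406.00 mm². So its area = 406.00 mm². Layer 109 is larger (406.00 vs 194.00 mm²).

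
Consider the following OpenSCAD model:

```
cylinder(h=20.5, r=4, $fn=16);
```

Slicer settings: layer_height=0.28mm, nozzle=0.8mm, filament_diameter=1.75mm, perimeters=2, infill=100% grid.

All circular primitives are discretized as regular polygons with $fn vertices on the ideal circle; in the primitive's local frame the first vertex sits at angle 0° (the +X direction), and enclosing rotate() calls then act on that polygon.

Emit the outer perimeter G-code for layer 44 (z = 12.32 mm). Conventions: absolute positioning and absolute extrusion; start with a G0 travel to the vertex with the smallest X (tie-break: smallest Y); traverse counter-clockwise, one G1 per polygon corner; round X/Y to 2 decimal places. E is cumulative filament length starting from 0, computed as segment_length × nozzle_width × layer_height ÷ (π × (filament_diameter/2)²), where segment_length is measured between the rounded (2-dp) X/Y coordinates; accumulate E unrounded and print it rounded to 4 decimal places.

At z = 12.32 mm: the r=4 cylinder contributes a regular 16-gon of circumradius 4. The outline is a single polygon with 16 vertices. Extrusion per mm of travel: 0.8 × 0.28 / (π × 0.875²) = 0.093128. Accumulating E over each segment gives final E = 2.3270.

G0 X-4.00 Y0.00 Z12.32
G1 X-3.70 Y-1.53 E0.1452
G1 X-2.83 Y-2.83 E0.2909
G1 X-1.53 Y-3.70 E0.4366
G1 X0.00 Y-4.00 E0.5818
G1 X1.53 Y-3.70 E0.7270
G1 X2.83 Y-2.83 E0.8726
G1 X3.70 Y-1.53 E1.0183
G1 X4.00 Y0.00 E1.1635
G1 X3.70 Y1.53 E1.3087
G1 X2.83 Y2.83 E1.4544
G1 X1.53 Y3.70 E1.6001
G1 X0.00 Y4.00 E1.7453
G1 X-1.53 Y3.70 E1.8905
G1 X-2.83 Y2.83 E2.0361
G1 X-3.70 Y1.53 E2.1818
G1 X-4.00 Y0.00 E2.3270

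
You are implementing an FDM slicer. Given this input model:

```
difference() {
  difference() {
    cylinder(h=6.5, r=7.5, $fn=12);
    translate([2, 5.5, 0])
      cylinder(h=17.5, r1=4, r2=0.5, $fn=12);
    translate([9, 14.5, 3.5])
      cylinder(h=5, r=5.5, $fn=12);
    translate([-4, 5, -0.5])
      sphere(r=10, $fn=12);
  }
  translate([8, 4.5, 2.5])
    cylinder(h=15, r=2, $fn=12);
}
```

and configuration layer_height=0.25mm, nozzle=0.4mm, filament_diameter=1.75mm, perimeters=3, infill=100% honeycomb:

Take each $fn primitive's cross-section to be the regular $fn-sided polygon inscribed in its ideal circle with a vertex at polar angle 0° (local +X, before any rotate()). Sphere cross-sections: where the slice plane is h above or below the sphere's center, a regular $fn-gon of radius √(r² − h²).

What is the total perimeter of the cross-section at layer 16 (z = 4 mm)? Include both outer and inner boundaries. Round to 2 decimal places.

42.62 mm

At z = 4 mm: the r=7.5 cylinder gives a regular 12-gon of circumradius 7.5 (constant along its height) (perimeter = 2·12·7.500·sin(180°/12) = 46.59 mm); the cone at (2, 5.5) contributes a regular 12-gon of circumradius 3.200 (interpolated between r1=4 and r2=0.5 at t=0.229) (perimeter = 2·12·3.200·sin(180°/12) = 19.88 mm); the r=5.5 cylinder at (9, 14.5) gives a regular 12-gon of circumradius 5.5 (constant along its height) (perimeter = 2·12·5.500·sin(180°/12) = 34.16 mm); the r=10 sphere at (-4, 5) contributes a regular 12-gon of circumradius √(10²−4.5²) = 8.930 (perimeter = 2·12·8.930·sin(180°/12) = 55.47 mm); Taking the first minus the rest: starting from the r=7.5 cylinder, the cone at (2, 5.5) partially overlaps it — only the 23.17 mm² overlap (of its 30.72 mm²) is removed, clipping the outline; the r=5.5 cylinder at (9, 14.5) misses the remaining region (no effect); the r=10 sphere at (-4, 5) partially overlaps it — only the 78.41 mm² overlap (of its 239.25 mm²) is removed, clipping the outline — boundary = 42.62 mm; the r=2 cylinder at (8, 4.5) contributes a regular 12-gon of circumradius 2 (perimeter = 2·12·2.000·sin(180°/12) = 12.42 mm); After the difference (first − rest): starting from that combined region, the r=2 cylinder at (8, 4.5) partially overlaps it — only the 0.19 mm² overlap (of its 12.00 mm²) is removed, clipping the outline — boundary = 42.62 mm. Overall, the cross-section is a single solid region. Total boundary length (outer) = 42.62 mm.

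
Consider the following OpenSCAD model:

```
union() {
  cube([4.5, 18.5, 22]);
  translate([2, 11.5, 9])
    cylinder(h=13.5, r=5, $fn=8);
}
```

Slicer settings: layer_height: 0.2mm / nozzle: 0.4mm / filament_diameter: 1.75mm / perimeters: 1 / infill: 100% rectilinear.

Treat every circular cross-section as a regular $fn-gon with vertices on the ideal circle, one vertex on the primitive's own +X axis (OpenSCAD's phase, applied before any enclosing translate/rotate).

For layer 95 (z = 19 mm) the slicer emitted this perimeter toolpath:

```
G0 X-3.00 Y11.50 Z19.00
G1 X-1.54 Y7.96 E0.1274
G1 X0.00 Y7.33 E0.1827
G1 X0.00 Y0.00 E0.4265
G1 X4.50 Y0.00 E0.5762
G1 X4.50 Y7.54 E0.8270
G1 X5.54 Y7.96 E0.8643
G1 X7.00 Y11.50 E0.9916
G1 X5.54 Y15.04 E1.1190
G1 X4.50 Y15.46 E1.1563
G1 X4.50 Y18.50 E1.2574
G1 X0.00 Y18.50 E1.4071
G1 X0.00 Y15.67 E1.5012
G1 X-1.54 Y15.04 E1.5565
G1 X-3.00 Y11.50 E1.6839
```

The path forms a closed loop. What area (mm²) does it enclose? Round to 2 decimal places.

Apply the shoelace formula to the sequence of (X, Y) vertices; enclosed area = 113.26 mm².

113.26 mm²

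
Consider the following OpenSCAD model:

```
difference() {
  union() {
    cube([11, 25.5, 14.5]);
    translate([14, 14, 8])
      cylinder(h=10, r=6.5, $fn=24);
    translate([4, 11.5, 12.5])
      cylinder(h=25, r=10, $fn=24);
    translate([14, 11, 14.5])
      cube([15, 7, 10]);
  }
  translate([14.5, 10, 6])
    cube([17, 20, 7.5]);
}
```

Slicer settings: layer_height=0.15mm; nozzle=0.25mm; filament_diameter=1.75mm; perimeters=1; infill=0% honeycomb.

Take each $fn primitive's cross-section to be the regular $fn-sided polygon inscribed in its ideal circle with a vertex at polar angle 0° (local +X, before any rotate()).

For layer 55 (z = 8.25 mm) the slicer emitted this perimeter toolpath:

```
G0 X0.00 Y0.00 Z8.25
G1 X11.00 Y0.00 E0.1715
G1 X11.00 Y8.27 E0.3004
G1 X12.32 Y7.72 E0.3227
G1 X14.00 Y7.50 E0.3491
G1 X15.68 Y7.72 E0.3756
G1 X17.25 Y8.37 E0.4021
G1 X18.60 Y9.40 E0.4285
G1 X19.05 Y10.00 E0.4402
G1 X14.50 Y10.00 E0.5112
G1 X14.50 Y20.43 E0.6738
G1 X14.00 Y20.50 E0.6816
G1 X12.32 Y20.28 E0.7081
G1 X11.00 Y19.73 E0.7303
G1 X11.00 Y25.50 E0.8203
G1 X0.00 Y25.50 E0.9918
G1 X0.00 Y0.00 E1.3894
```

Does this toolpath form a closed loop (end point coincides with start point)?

Start point (G0): (0.00, 0.00). End point (last G1): the path returns to the start — closed.

yes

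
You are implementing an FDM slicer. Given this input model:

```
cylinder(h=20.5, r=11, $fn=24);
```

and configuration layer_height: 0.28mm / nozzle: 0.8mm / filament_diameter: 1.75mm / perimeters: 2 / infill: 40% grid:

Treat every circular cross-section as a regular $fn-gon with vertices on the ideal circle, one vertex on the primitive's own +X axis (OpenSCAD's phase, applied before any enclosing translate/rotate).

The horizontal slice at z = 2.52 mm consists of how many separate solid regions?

At z = 2.52 mm: the r=11 cylinder gives a regular 24-gon of circumradius 11 (constant along its height). The result has 1 disconnected region.

1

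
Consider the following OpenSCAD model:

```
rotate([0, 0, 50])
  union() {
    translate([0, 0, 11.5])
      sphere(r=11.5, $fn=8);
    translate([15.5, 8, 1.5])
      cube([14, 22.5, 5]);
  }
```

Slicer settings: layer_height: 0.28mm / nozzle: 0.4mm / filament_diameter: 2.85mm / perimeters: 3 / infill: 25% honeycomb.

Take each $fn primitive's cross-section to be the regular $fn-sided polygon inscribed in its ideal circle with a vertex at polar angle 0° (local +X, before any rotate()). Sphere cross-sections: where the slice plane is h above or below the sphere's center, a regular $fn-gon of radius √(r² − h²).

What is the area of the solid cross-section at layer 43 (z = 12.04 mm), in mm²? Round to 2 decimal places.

At z = 12.04 mm: the r=11.5 sphere contributes a regular 8-gon of circumradius √(11.5²−0.54²) = 11.487 (area = (8/2)·11.487²·sin(360°/8) = 373.23 mm²); the cube at (15.5, 8) is absent (z outside [1.5, 6.5]); Combining (union): only the r=11.5 sphere is present, so the union is just that shape — area = 373.23 mm²; (whole slice rotated 50° about Z — lengths, areas and connectivity unchanged). Overall, the cross-section is a single solid region. Net area = 373.23 mm².

373.23 mm²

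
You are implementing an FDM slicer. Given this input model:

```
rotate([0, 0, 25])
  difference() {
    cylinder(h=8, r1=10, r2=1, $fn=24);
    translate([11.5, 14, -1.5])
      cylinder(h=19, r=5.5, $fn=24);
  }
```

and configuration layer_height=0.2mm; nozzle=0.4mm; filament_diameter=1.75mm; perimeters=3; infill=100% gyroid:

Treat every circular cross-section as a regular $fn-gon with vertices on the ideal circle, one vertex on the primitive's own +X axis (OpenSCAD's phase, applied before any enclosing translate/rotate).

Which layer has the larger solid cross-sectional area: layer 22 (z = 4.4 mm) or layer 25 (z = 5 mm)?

layer 22 (z = 4.4 mm)

Layer 22 (z = 4.4): the cone (r1=10→r2=1) has section circumradius 5.050 here — a regular 24-gon (area = (24/2)·5.050²·sin(360°/24) = 79.21 mm²); the r=5.5 cylinder at (11.5, 14) gives a regular 24-gon of circumradius 5.5 (constant along its height) (area = (24/2)·5.500²·sin(360°/24) = 93.95 mm²); Subtracting the remaining from the first: starting from the cone (79.21 mm²), the r=5.5 cylinder at (11.5, 14) misses the remaining region (no effect) — area = 79.21 mm²; (rotated 25° about Z; rotation is an isometry so areas/perimeters/island counts are preserved). So its area = 79.21 mm². Layer 25 (z = 5): the cone: at t=0.625 of its height the radius interpolates to r₁+(r₂−r₁)t = 4.375, giving a regular 24-gon of that circumradius (area = (24/2)·4.375²·sin(360°/24) = 59.45 mm²); the cylinder at (11.5, 14): section is a regular 24-gon, circumradius r=5.5 (area = (24/2)·5.500²·sin(360°/24) = 93.95 mm²); After the difference (first − rest): starting from the cone (59.45 mm²), the r=5.5 cylinder at (11.5, 14) misses the remaining region (no effect) — area = 59.45 mm²; (rotated 25° about Z; rotation is an isometry so areas/perimeters/island counts are preserved). So its area = 59.45 mm². Layer 22 is larger (79.21 vs 59.45 mm²).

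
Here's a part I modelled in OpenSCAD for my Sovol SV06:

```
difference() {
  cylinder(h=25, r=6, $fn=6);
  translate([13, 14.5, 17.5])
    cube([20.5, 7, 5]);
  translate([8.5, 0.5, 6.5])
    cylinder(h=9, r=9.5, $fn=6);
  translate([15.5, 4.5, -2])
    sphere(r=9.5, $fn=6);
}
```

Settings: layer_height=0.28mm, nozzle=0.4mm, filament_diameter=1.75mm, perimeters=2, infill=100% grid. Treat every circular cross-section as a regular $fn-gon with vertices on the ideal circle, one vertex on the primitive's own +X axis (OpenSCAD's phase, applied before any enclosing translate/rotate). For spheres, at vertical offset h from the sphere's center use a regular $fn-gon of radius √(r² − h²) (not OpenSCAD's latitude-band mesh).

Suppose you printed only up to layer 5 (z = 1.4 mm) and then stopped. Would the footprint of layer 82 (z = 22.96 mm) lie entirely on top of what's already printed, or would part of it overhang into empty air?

Compare the two slices. At z = 1.4: the r=6 cylinder contributes a regular 6-gon of circumradius 6 (area = (6/2)·6.000²·sin(360°/6) = 93.53 mm²); the cube at (13, 14.5) is absent (z outside [17.5, 22.5]); the cylinder at (8.5, 0.5) does not reach this height (z outside [6.5, 15.5]); the r=9.5 sphere at (15.5, 4.5) slices to a regular 6-gon of circumradius 8.871 (√(r²−h²) with h=3.4 from center) (area = (6/2)·8.871²·sin(360°/6) = 204.44 mm²); Taking the first minus the rest: starting from the r=6 cylinder (93.53 mm²), the r=9.5 sphere at (15.5, 4.5) misses the remaining region (no effect) — area = 93.53 mm². At z = 22.96: the r=6 cylinder contributes a regular 6-gon of circumradius 6 (area = (6/2)·6.000²·sin(360°/6) = 93.53 mm²); the cube at (13, 14.5) is absent (z outside [17.5, 22.5]); the cylinder at (8.5, 0.5) is absent (z outside [6.5, 15.5]); the sphere at (15.5, 4.5) is not intersected at this z (|z−center|=24.960 > r=9.5); Taking the first minus the rest: none of the subtracted shapes is present at this height, so the r=6 cylinder is unchanged — area = 93.53 mm². Checking containment: the cross-section at z = 22.96 is a subset of the cross-section at z = 1.4.

entirely on top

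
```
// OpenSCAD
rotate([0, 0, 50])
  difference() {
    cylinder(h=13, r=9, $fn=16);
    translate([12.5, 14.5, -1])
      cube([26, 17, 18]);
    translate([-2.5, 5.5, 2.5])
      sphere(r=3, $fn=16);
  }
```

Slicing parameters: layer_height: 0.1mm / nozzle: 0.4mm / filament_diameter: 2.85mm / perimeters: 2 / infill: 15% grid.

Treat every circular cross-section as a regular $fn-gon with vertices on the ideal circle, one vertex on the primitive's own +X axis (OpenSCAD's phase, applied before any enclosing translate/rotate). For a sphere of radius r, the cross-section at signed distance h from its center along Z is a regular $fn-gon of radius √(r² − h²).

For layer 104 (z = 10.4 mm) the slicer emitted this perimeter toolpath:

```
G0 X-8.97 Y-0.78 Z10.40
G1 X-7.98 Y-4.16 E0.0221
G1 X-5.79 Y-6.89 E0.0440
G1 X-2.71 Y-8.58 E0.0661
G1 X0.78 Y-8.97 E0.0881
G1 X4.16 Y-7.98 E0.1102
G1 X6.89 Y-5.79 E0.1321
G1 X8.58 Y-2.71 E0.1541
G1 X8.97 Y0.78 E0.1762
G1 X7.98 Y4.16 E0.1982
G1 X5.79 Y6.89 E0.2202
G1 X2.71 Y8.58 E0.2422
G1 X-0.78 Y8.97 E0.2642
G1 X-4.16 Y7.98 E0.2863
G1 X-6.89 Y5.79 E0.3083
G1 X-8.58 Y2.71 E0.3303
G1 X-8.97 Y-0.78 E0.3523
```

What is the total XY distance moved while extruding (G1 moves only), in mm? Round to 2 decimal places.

Sum the Euclidean lengths of each G1 segment: total = 56.19 mm.

56.19 mm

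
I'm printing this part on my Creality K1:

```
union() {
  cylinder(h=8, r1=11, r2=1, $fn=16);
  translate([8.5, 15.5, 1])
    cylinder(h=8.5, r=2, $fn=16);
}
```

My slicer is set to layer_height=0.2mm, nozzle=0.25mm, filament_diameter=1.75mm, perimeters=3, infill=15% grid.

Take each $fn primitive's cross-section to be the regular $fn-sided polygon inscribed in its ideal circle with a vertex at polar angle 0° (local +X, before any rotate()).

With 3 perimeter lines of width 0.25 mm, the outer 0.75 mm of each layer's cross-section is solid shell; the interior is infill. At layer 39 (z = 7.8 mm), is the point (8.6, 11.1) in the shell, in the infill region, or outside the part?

outside

At z = 7.8 mm: the cone (r1=11→r2=1) has section circumradius 1.250 here — a regular 16-gon; the cylinder at (8.5, 15.5): section is a regular 16-gon, circumradius r=2; Taking the union: the 2 present regions are separate (no shared area or edge), so areas and boundary lengths simply add and each stays a separate island — 2 connected regions. Overall, the cross-section has 2 separate islands. The nearest boundary edge runs (9.27, 13.65)→(8.50, 13.50); distance from the point to it = 2.40 mm. The point is not inside any of the regions above, so it lies outside the cross-section (2.40 mm from the nearest boundary).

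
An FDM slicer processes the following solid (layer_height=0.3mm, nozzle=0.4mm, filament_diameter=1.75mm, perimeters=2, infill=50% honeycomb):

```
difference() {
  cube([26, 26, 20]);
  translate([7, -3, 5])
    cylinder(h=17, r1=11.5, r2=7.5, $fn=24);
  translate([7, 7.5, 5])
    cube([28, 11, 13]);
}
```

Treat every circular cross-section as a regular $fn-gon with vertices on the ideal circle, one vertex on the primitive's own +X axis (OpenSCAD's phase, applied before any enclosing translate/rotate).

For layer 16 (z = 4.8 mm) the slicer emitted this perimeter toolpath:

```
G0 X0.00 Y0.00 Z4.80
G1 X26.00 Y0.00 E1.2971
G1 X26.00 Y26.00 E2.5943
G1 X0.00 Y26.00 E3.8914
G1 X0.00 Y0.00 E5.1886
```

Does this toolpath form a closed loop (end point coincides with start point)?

yes

Start point (G0): (0.00, 0.00). End point (last G1): the path returns to the start — closed.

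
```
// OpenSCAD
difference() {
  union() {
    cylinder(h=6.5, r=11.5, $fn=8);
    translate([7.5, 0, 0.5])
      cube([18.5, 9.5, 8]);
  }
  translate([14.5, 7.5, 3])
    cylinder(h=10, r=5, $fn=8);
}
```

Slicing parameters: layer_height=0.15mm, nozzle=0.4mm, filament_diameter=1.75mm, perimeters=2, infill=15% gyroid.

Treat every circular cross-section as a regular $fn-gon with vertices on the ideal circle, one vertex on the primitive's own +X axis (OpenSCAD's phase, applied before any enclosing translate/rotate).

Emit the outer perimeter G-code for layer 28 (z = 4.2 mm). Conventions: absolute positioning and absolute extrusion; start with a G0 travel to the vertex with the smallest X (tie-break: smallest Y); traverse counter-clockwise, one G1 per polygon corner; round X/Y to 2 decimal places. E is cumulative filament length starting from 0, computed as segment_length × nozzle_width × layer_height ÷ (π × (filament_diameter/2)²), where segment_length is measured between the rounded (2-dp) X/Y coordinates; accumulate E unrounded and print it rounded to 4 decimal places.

G0 X-11.50 Y0.00 Z4.20
G1 X-8.13 Y-8.13 E0.2195
G1 X0.00 Y-11.50 E0.4391
G1 X8.13 Y-8.13 E0.6586
G1 X11.50 Y0.00 E0.8781
G1 X26.00 Y0.00 E1.2398
G1 X26.00 Y9.50 E1.4768
G1 X18.67 Y9.50 E1.6597
G1 X19.50 Y7.50 E1.7137
G1 X18.04 Y3.96 E1.8092
G1 X14.50 Y2.50 E1.9047
G1 X10.96 Y3.96 E2.0003
G1 X9.50 Y7.50 E2.0958
G1 X10.33 Y9.50 E2.1498
G1 X7.50 Y9.50 E2.2204
G1 X7.50 Y8.39 E2.2481
G1 X0.00 Y11.50 E2.4506
G1 X-8.13 Y8.13 E2.6701
G1 X-11.50 Y0.00 E2.8897

At z = 4.2 mm: the r=11.5 cylinder gives a regular 8-gon of circumradius 11.5 (constant along its height); the 18.5×9.5 cube at (7.5, 0) contributes its full rectangle; Merging all regions: the regions partially overlap (shared area 18.91 mm²), so overlapping operands fuse into one piece — 1 connected region; the cylinder at (14.5, 7.5): section is a regular 8-gon, circumradius r=5; Subtracting the remaining from the first: starting from that combined region, the r=5 cylinder at (14.5, 7.5) partially overlaps it — only the 53.70 mm² overlap (of its 70.71 mm²) is removed, clipping the outline — 1 connected region. The outline is a single polygon with 18 vertices. Extrusion per mm of travel: 0.4 × 0.15 / (π × 0.875²) = 0.024945. Accumulating E over each segment gives final E = 2.8897.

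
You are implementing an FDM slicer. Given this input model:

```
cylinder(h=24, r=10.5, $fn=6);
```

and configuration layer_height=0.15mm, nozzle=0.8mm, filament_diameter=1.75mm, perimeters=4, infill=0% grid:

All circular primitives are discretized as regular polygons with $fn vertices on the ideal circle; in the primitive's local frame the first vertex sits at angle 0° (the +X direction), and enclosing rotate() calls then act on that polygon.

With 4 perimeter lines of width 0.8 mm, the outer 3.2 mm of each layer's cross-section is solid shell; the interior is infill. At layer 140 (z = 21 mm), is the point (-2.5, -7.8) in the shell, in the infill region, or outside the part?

At z = 21 mm: the r=10.5 cylinder gives a regular 6-gon of circumradius 10.5 (constant along its height). Overall, the cross-section is a single solid region. The nearest boundary edge runs (-5.25, -9.09)→(5.25, -9.09); distance from the point to it = 1.29 mm. The point is inside the cross-section, 1.29 mm from the nearest boundary — within the 3.2 mm shell band (4 × 0.8).

shell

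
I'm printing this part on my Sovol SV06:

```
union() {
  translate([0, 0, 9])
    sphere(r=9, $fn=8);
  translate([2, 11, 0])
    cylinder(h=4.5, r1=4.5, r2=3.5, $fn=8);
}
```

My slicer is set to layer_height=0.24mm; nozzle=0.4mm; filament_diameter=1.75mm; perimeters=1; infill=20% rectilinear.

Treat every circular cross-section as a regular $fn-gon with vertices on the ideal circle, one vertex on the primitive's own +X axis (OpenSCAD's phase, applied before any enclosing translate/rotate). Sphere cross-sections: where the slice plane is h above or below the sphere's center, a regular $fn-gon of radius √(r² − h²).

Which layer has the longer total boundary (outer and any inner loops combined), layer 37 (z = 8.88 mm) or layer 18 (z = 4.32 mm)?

layer 18 (z = 4.32 mm)

Layer 37 (z = 8.88): the r=9 sphere slices to a regular 8-gon of circumradius 8.999 (√(r²−h²) with h=0.12 from center) (perimeter = 2·8·8.999·sin(180°/8) = 55.10 mm); the cone at (2, 11) is not intersected at this z (z outside [0, 4.5]); Merging all regions: only the r=9 sphere is present, so the union is just that shape — boundary = 55.10 mm. So its perimeter = 55.10 mm. Layer 18 (z = 4.32): the sphere: section is a regular 8-gon, circumradius = √(r²−h²) = √(9²−4.68²) = 7.687 (perimeter = 2·8·7.687·sin(180°/8) = 47.07 mm); the cone at (2, 11): at t=0.960 of its height the radius interpolates to r₁+(r₂−r₁)t = 3.540, giving a regular 8-gon of that circumradius (perimeter = 2·8·3.540·sin(180°/8) = 21.68 mm); Merging all regions: the 2 present regions are separate (no shared area or edge), so areas and boundary lengths simply add and each stays a separate island — boundary = 68.75 mm. So its perimeter = 68.75 mm. Layer 18 is larger (68.75 vs 55.10 mm).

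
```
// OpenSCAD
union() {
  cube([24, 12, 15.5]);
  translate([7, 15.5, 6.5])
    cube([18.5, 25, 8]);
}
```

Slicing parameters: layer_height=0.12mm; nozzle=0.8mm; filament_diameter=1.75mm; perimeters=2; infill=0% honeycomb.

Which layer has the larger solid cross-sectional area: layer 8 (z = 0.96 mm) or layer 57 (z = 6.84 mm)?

layer 57 (z = 6.84 mm)

Layer 8 (z = 0.96): the cube (footprint 24×12) is included at this height (area 288.00 mm²); the cube at (7, 15.5) is absent (z outside [6.5, 14.5]); Combining (union): only the 24×12 cube is present, so the union is just that shape — area = 288.00 mm². So its area = 288.00 mm². Layer 57 (z = 6.84): the cube is present — its section is the full 24×12 rectangle (area 288.00 mm²); the cube at (7, 15.5) (footprint 18.5×25) is included at this height (area 462.50 mm²); Combining (union): the 2 present regions are separate (no shared area or edge), so areas and boundary lengths simply add and each stays a separate island — area = 750.50 mm². So its area = 750.50 mm². Layer 57 is larger (750.50 vs 288.00 mm²).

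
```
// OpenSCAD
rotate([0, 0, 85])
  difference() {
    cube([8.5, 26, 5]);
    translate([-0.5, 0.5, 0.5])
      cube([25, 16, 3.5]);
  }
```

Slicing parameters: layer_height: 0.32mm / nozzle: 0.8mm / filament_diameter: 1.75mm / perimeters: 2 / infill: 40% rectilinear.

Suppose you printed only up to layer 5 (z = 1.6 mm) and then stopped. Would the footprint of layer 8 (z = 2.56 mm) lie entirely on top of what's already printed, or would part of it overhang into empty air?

entirely on top

Compare the two slices. At z = 1.6: the 8.5×26 cube contributes its full rectangle (area 221.00 mm²); the 25×16 cube at (-0.5, 0.5) contributes its full rectangle (area 400.00 mm²); Subtracting the remaining from the first: starting from the 8.5×26 cube (221.00 mm²), the 25×16 cube at (-0.5, 0.5) partially overlaps it — only the 136.00 mm² overlap (of its 400.00 mm²) is removed, clipping the outline — area = 85.00 mm²; (rotated 85° about Z; rotation is an isometry so areas/perimeters/island counts are preserved). At z = 2.56: the cube is present — its section is the full 8.5×26 rectangle (area 221.00 mm²); the 25×16 cube at (-0.5, 0.5) contributes its full rectangle (area 400.00 mm²); Taking the first minus the rest: starting from the 8.5×26 cube (221.00 mm²), the 25×16 cube at (-0.5, 0.5) partially overlaps it — only the 136.00 mm² overlap (of its 400.00 mm²) is removed, clipping the outline — area = 85.00 mm²; (whole slice rotated 85° about Z — lengths, areas and connectivity unchanged). Checking containment: the cross-section at z = 2.56 is a subset of the cross-section at z = 1.6.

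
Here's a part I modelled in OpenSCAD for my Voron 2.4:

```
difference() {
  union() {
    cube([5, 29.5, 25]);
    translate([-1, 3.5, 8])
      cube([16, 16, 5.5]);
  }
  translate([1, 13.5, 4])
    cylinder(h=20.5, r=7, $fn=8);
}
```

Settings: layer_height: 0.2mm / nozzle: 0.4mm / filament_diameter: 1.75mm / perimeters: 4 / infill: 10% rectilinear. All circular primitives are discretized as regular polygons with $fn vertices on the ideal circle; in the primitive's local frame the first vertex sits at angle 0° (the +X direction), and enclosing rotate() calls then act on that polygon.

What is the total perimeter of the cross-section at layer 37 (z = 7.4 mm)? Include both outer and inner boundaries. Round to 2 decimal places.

55.97 mm

At z = 7.4 mm: the cube is present — its section is the full 5×29.5 rectangle (perimeter 69.00 mm); the cube at (-1, 3.5) is not intersected at this z (z outside [8, 13.5]); Merging all regions: only the 5×29.5 cube is present, so the union is just that shape — boundary = 69.00 mm; the cylinder at (1, 13.5): section is a regular 8-gon, circumradius r=7 (perimeter = 2·8·7.000·sin(180°/8) = 42.86 mm); Taking the first minus the rest: starting from the result so far, the r=7 cylinder at (1, 13.5) partially overlaps it — only the 62.96 mm² overlap (of its 138.59 mm²) is removed, clipping the outline — boundary = 55.97 mm. Overall, the cross-section has 2 separate islands. Total boundary length (outer) = 55.97 mm.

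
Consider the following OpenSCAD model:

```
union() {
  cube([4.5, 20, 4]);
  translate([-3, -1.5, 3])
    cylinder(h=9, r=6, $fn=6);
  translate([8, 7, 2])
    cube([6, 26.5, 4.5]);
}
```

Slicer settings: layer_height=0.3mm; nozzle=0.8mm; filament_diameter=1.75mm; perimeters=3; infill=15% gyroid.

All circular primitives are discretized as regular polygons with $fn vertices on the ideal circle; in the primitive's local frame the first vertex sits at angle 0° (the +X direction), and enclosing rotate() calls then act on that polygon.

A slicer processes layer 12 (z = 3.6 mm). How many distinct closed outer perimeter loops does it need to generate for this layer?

At z = 3.6 mm: the cube (footprint 4.5×20) is included at this height; the cylinder at (-3, -1.5): section is a regular 6-gon, circumradius r=6; the cube at (8, 7) (footprint 6×26.5) is included at this height; Combining (union): the regions partially overlap (shared area 3.94 mm²), so overlapping operands fuse into one piece — 2 connected regions. The result has 2 disconnected regions.

2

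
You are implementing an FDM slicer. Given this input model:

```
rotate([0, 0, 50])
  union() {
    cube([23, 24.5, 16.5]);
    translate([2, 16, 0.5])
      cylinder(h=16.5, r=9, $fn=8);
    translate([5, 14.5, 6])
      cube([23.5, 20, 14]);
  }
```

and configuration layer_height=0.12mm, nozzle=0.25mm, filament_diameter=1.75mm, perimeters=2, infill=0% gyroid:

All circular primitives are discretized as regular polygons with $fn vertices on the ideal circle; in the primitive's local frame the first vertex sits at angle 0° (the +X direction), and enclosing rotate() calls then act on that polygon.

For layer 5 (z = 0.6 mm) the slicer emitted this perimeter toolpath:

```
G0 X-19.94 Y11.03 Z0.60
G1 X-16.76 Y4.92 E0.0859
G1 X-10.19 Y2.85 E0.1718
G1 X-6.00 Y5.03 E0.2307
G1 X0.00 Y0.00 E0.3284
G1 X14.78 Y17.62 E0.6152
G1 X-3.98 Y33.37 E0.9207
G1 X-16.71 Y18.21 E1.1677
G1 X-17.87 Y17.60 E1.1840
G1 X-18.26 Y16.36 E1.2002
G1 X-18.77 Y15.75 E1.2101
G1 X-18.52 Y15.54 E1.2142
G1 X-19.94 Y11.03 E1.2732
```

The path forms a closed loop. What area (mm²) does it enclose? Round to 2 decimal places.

644.43 mm²

Apply the shoelace formula to the sequence of (X, Y) vertices; enclosed area = 644.43 mm².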